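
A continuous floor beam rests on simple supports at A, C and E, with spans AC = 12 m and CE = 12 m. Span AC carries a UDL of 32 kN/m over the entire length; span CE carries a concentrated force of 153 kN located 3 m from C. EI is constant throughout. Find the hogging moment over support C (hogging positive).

Release continuity at C by inserting a hinge; the redundant is the internal moment M_C. The primary structure is two simply-supported spans AC and CE.
Rotations at C on the released spans (each span's end-slope, ×1/EI):
  span AC: UDL 32: wL³/(24EI) = 2304/EI
  span CE: point load 153 at a = 3: Pab(L + b)/(6LEI) = 1205/EI
  relative rotation θ_0 = (2304 + 1205)/EI = 3509/EI
A unit hogging moment at C produces rotation L₁/(3EI) + L₂/(3EI) = 8/EI.
Slope continuity at C: θ_0 = M_C·8/EI, so M_C = 3509/8 = 438.6 kN·m (hogging).

M_C = 438.6 kN·m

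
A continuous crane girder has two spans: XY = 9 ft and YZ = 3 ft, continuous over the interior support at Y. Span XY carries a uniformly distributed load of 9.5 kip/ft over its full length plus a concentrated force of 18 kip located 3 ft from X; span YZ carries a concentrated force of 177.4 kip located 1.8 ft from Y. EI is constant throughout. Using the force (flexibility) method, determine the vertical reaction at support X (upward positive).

Take M_Y as the redundant. Released structure: two simple spans XY and YZ with a hinge at Y.
End slopes at the hinge Y, treating each span as simply supported:
  span XY: UDL 9.5: wL³/(24EI) = 288.6/EI
  span XY: point load 18 at a = 3: Pab(L + a)/(6LEI) = 72/EI
  span YZ: point load 177.4 at a = 1.8: Pab(L + b)/(6LEI) = 89.41/EI
  relative rotation θ_0 = (360.6 + 89.41)/EI = 450/EI
A unit hogging moment at Y produces rotation L₁/(3EI) + L₂/(3EI) = 4/EI.
Compatibility: M_Y·(L₁+L₂)/(3EI) = θ_0, giving M_Y = 112.5 kip·ft (hogging).
Span XY, ΣM about X with M_Y applied at Y: R_Y^{XY}·9 = 438.8 + 112.5, so R_Y^{XY} = 61.25 kip and R_X = 103.5 − 61.25 = 42.25 kip.

R_X = 42.25 kip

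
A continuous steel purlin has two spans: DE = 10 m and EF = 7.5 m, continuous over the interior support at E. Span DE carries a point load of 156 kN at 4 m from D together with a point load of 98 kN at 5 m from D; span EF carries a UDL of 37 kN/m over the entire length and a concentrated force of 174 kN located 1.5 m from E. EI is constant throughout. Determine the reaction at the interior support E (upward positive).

R_E = 493.6 kN

Insert a hinge at E; M_E is the redundant, and each span becomes simply supported.
Rotations at E on the released spans (each span's end-slope, ×1/EI):
  span DE: point load 156 at a = 4: Pab(L + a)/(6LEI) = 873.6/EI
  span DE: point load 98 at a = 5: Pab(L + a)/(6LEI) = 612.5/EI
  span EF: UDL 37: wL³/(24EI) = 650.4/EI
  span EF: point load 174 at a = 1.5: Pab(L + b)/(6LEI) = 469.8/EI
  relative rotation θ_0 = (1486 + 1120)/EI = 2606/EI
A unit hogging moment at E produces rotation L₁/(3EI) + L₂/(3EI) = 5.833/EI.
Slope continuity at E: θ_0 = M_E·5.833/EI, so M_E = 2606/5.833 = 446.8 kN·m (hogging).
Span DE, ΣM about D with M_E applied at E: R_E^{DE}·10 = 1114 + 446.8, so R_E^{DE} = 156.1 kN and R_D = 254 − 156.1 = 97.92 kN.
Span EF, ΣM about F: R_E^{EF}·7.5 = 2085 + 446.8, so R_E^{EF} = 337.5 kN and R_F = 451.5 − 337.5 = 114 kN.
R_E = 156.1 + 337.5 = 493.6 kN.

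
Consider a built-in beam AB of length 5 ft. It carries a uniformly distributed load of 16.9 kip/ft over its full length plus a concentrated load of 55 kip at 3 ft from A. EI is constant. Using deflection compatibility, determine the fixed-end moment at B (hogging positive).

M_B = 74.81 kip·ft

Release both end moments; the primary structure is a simply-supported span AB with redundants M_A and M_B.
On the primary (simply-supported) span, the end slopes from the loading are:
  at A: UDL 16.9: wL³/(24EI) = 88.02/EI
  at B: UDL 16.9: wL³/(24EI) = 88.02/EI
  at A: point load 55 at a = 3: Pab(L + b)/(6LEI) = 77/EI
  at B: point load 55 at a = 3: Pab(L + a)/(6LEI) = 88/EI
  θ_A0 = 165/EI,  θ_B0 = 176/EI
Flexibility coefficients: a unit moment at one end gives L/(3EI) there and L/(6EI) at the far end, so f₁₁ = f₂₂ = 1.667/EI and f₁₂ = f₂₁ = 0.8333/EI.
Compatibility — zero rotation at each built-in end:
  1.667 M_A + 0.8333 M_B = 165
  0.8333 M_A + 1.667 M_B = 176
Solving the pair gives M_A = 61.61 kip·ft and M_B = 74.81 kip·ft (hogging).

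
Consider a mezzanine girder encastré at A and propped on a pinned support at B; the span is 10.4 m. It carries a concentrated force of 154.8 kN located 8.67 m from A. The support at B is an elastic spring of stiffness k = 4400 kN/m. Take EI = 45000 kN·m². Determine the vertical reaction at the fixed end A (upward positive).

R_A = 41.36 kN

Choose R_B as the redundant. The primary structure is the cantilever fixed at A.
Primary-structure tip deflection at B by superposition:
  point load 154.8 at a = 8.67: Pa²(3L − a)/(6EI) = 43694/EI
Tip deflection under a unit load at B: L³/(3EI) = 375/EI.
With EI = 45000 kN·m²: δ_0 = 0.97097 m and δ_{BB} = 0.008332 m/kN.
Compatibility — the spring shortens by R_B/k under the reaction it provides: δ_0 − R_B·δ_{BB} = R_B/k. With 1/k = 0.000227 m/kN, R_B = δ_0 / (δ_{BB} + 1/k) = 0.97097 / (0.008332 + 0.000227) = 113.4 kN.
Vertical equilibrium: R_A = ΣP − R_B = 154.8 − 113.4 = 41.36 kN.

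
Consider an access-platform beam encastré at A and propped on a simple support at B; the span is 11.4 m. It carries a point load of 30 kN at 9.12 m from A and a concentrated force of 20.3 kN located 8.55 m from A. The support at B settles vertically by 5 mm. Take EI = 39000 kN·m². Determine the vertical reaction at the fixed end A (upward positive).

R_A = 16.73 kN

Release the roller at B. Primary structure: cantilever fixed at A.
Deflection at B on the released cantilever, summing each load's contribution:
  point load 30 at a = 9.12: Pa²(3L − a)/(6EI) = 10430/EI
  point load 20.3 at a = 8.55: Pa²(3L − a)/(6EI) = 6344/EI
  δ_0 = 16774/EI
Flexibility coefficient — unit upward force at B: δ_{BB} = L³/(3EI) = 493.8/EI.
With EI = 39000 kN·m²: δ_0 = 0.4301 m and δ_{BB} = 0.012663 m/kN.
Compatibility — the beam at B must follow the support down by 0.005 m: δ_0 − R_B·δ_{BB} = 0.005, so R_B = (0.4301 − 0.005)/0.012663 = 33.57 kN.
Vertical equilibrium: R_A = ΣP − R_B = 50.3 − 33.57 = 16.73 kN.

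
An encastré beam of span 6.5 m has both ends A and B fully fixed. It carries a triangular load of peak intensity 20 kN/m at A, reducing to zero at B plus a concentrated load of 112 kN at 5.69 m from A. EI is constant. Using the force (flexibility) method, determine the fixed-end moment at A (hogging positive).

Take the two fixed-end moments M_A, M_B as redundants; the released structure is the simple span AB.
Simple-span end rotations at A and B under the given loads:
  at A: triangular load, peak 20: w₀L³/(45EI) = 122.1/EI
  at B: triangular load, peak 20: 7w₀L³/(360EI) = 106.8/EI
  at A: point load 112 at a = 5.69: Pab(L + b)/(6LEI) = 96.75/EI
  at B: point load 112 at a = 5.69: Pab(L + a)/(6LEI) = 161.3/EI
  θ_A0 = 218.8/EI,  θ_B0 = 268.1/EI
Flexibility coefficients: a unit moment at one end gives L/(3EI) there and L/(6EI) at the far end, so f₁₁ = f₂₂ = 2.167/EI and f₁₂ = f₂₁ = 1.083/EI.
Compatibility — zero rotation at each built-in end:
  2.167 M_A + 1.083 M_B = 218.8
  1.083 M_A + 2.167 M_B = 268.1
Solving the pair gives M_A = 52.15 kN·m and M_B = 97.69 kN·m (hogging).

M_A = 52.15 kN·m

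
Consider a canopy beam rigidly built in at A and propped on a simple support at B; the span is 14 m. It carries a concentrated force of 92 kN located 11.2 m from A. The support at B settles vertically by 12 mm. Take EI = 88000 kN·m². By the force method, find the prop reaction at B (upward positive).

R_B = 63.61 kN

Take the reaction at B as the redundant and release it; the primary structure is a cantilever fixed at A.
Primary-structure tip deflection at B by superposition:
  point load 92 at a = 11.2: Pa²(3L − a)/(6EI) = 59241/EI
Tip deflection under a unit load at B: L³/(3EI) = 914.7/EI.
With EI = 88000 kN·m²: δ_0 = 0.67319 m and δ_{BB} = 0.010394 m/kN.
Compatibility — the beam at B must follow the support down by 0.012 m: δ_0 − R_B·δ_{BB} = 0.012, so R_B = (0.67319 − 0.012)/0.010394 = 63.61 kN.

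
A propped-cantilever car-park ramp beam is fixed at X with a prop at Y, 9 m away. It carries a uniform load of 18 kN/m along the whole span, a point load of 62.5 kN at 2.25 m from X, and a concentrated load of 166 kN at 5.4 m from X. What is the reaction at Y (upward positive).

Take the reaction at Y as the redundant and release it; the primary structure is a cantilever fixed at X.
Primary-structure tip deflection at Y by superposition:
  UDL 18: wL⁴/(8EI) = 14762/EI
  point load 62.5 at a = 2.25: Pa²(3L − a)/(6EI) = 1305/EI
  point load 166 at a = 5.4: Pa²(3L − a)/(6EI) = 17426/EI
  δ_0 = 33493/EI
Flexibility coefficient — unit upward force at Y: δ_{YY} = L³/(3EI) = 243/EI.
Compatibility at Y: δ_0 − R_Y·δ_{YY} = 0, so R_Y = 33493/243 = 137.8 kN.

R_Y = 137.8 kN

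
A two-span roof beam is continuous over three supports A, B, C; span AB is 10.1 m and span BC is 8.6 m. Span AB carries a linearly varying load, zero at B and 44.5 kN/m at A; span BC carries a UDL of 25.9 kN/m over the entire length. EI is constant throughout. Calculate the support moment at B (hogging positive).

M_B = 253.1 kN·m

Insert a hinge at B; M_B is the redundant, and each span becomes simply supported.
End slopes at the hinge B, treating each span as simply supported:
  span AB: triangular load, peak 44.5: 7w₀L³/(360EI) = 891.5/EI
  span BC: UDL 25.9: wL³/(24EI) = 686.4/EI
  relative rotation θ_0 = (891.5 + 686.4)/EI = 1578/EI
A unit hogging moment at B produces rotation L₁/(3EI) + L₂/(3EI) = 6.233/EI.
Slope continuity at B: θ_0 = M_B·6.233/EI, so M_B = 1578/6.233 = 253.1 kN·m (hogging).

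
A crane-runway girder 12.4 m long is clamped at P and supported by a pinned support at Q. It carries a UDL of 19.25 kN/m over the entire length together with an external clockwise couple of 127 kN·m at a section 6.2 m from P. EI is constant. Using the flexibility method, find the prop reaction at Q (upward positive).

R_Q = 101 kN

Release the roller at Q. Primary structure: cantilever fixed at P.
Primary-structure tip deflection at Q by superposition:
  UDL 19.25: wL⁴/(8EI) = 56889/EI
  clockwise couple 127 at a = 6.2: M₀a(2L − a)/(2EI) = 7323/EI
  δ_0 = 64212/EI
Flexibility coefficient — unit upward force at Q: δ_{QQ} = L³/(3EI) = 635.5/EI.
Compatibility at Q: δ_0 − R_Q·δ_{QQ} = 0, so R_Q = 64212/635.5 = 101 kN.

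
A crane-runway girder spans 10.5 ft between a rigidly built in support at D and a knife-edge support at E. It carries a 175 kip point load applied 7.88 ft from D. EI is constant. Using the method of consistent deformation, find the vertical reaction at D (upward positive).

Release the roller at E. Primary structure: cantilever fixed at D.
Downward deflection at the released point E due to the loads:
  point load 175 at a = 7.88: Pa²(3L − a)/(6EI) = 42778/EI
Tip deflection under a unit load at E: L³/(3EI) = 385.9/EI.
Compatibility at E: δ_0 − R_E·δ_{EE} = 0, so R_E = 42778/385.9 = 110.9 kip.
Vertical equilibrium: R_D = ΣP − R_E = 175 − 110.9 = 64.14 kip.

R_D = 64.14 kip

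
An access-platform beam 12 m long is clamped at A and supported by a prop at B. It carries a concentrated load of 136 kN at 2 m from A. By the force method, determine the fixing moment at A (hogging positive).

Take the reaction at B as the redundant and release it; the primary structure is a cantilever fixed at A.
Downward deflection at the released point B due to the loads:
  point load 136 at a = 2: Pa²(3L − a)/(6EI) = 3083/EI
Tip deflection under a unit load at B: L³/(3EI) = 576/EI.
Compatibility at B: δ_0 − R_B·δ_{BB} = 0, so R_B = 3083/576 = 5.352 kN.
Moment equilibrium about A: M_A = Σ(load moments about A) − R_B·L = 272 − 5.352×12 = 207.8 kN·m.

M_A = 207.8 kN·m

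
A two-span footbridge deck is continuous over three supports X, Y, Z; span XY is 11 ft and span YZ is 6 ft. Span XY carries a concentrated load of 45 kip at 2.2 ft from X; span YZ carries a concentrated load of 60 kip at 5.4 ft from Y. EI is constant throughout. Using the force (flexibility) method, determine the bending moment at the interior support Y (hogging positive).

M_Y = 37.04 kip·ft

Release continuity at Y by inserting a hinge; the redundant is the internal moment M_Y. The primary structure is two simply-supported spans XY and YZ.
Discontinuity in slope at Y on the released structure — sum the simple-span end rotations:
  span XY: point load 45 at a = 2.2: Pab(L + a)/(6LEI) = 174.2/EI
  span YZ: point load 60 at a = 5.4: Pab(L + b)/(6LEI) = 35.64/EI
  relative rotation θ_0 = (174.2 + 35.64)/EI = 209.9/EI
A unit hogging moment at Y produces rotation L₁/(3EI) + L₂/(3EI) = 5.667/EI.
Slope continuity at Y: θ_0 = M_Y·5.667/EI, so M_Y = 209.9/5.667 = 37.04 kip·ft (hogging).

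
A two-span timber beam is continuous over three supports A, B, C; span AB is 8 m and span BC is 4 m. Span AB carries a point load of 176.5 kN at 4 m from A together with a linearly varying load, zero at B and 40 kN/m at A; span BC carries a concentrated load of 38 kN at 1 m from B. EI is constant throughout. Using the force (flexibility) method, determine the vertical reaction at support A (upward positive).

R_A = 159.4 kN

Take M_B as the redundant. Released structure: two simple spans AB and BC with a hinge at B.
Discontinuity in slope at B on the released structure — sum the simple-span end rotations:
  span AB: point load 176.5 at a = 4: Pab(L + a)/(6LEI) = 706/EI
  span AB: triangular load, peak 40: 7w₀L³/(360EI) = 398.2/EI
  span BC: point load 38 at a = 1: Pab(L + b)/(6LEI) = 33.25/EI
  relative rotation θ_0 = (1104 + 33.25)/EI = 1137/EI
A unit hogging moment at B produces rotation L₁/(3EI) + L₂/(3EI) = 4/EI.
Slope continuity at B: θ_0 = M_B·4/EI, so M_B = 1137/4 = 284.4 kN·m (hogging).
Span AB, ΣM about A with M_B applied at B: R_B^{AB}·8 = 1133 + 284.4, so R_B^{AB} = 177.1 kN and R_A = 336.5 − 177.1 = 159.4 kN.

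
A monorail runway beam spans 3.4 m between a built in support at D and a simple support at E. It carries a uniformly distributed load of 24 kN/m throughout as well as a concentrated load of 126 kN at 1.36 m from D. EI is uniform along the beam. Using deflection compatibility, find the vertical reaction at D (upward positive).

R_D = 150.8 kN

Take the reaction at E as the redundant and release it; the primary structure is a cantilever fixed at D.
Primary-structure tip deflection at E by superposition:
  UDL 24: wL⁴/(8EI) = 400.9/EI
  point load 126 at a = 1.36: Pa²(3L − a)/(6EI) = 343.4/EI
  δ_0 = 744.3/EI
Tip deflection under a unit load at E: L³/(3EI) = 13.1/EI.
Compatibility at E: δ_0 − R_E·δ_{EE} = 0, so R_E = 744.3/13.1 = 56.81 kN.
Vertical equilibrium: R_D = ΣP − R_E = 207.6 − 56.81 = 150.8 kN.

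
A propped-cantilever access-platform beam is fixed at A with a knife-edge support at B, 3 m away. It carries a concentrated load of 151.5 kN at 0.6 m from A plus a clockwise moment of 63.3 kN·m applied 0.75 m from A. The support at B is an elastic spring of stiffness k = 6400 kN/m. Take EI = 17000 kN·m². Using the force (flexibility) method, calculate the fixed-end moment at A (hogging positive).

Remove the prop at B; the released (primary) structure is a cantilever built in at A.
Downward deflection at the released point B due to the loads:
  point load 151.5 at a = 0.6: Pa²(3L − a)/(6EI) = 76.36/EI
  clockwise couple 63.3 at a = 0.75: M₀a(2L − a)/(2EI) = 124.6/EI
  δ_0 = 201/EI
Flexibility coefficient — unit upward force at B: δ_{BB} = L³/(3EI) = 9/EI.
With EI = 17000 kN·m²: δ_0 = 0.011822 m and δ_{BB} = 0.000529 m/kN.
Compatibility — the spring shortens by R_B/k under the reaction it provides: δ_0 − R_B·δ_{BB} = R_B/k. With 1/k = 0.000156 m/kN, R_B = δ_0 / (δ_{BB} + 1/k) = 0.011822 / (0.000529 + 0.000156) = 17.24 kN.
Moment equilibrium about A: M_A = Σ(load moments about A) − R_B·L = 154.2 − 17.24×3 = 102.5 kN·m.

M_A = 102.5 kN·m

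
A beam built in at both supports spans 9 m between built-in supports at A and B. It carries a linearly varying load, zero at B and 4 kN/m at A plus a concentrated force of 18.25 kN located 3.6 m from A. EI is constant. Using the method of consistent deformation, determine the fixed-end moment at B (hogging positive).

M_B = 26.57 kN·m

Take the two fixed-end moments M_A, M_B as redundants; the released structure is the simple span AB.
On the primary (simply-supported) span, the end slopes from the loading are:
  at A: triangular load, peak 4: w₀L³/(45EI) = 64.8/EI
  at B: triangular load, peak 4: 7w₀L³/(360EI) = 56.7/EI
  at A: point load 18.25 at a = 3.6: Pab(L + b)/(6LEI) = 94.61/EI
  at B: point load 18.25 at a = 3.6: Pab(L + a)/(6LEI) = 82.78/EI
  θ_A0 = 159.4/EI,  θ_B0 = 139.5/EI
Flexibility coefficients: a unit moment at one end gives L/(3EI) there and L/(6EI) at the far end, so f₁₁ = f₂₂ = 3/EI and f₁₂ = f₂₁ = 1.5/EI.
Compatibility — zero rotation at each built-in end:
  3 M_A + 1.5 M_B = 159.4
  1.5 M_A + 3 M_B = 139.5
Solving the pair gives M_A = 39.85 kN·m and M_B = 26.57 kN·m (hogging).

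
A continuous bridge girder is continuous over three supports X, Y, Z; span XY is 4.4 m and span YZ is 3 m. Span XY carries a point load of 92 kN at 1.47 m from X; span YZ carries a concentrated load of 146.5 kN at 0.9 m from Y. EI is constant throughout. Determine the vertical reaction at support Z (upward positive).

Insert a hinge at Y; M_Y is the redundant, and each span becomes simply supported.
End slopes at the hinge Y, treating each span as simply supported:
  span XY: point load 92 at a = 1.47: Pab(L + a)/(6LEI) = 88.11/EI
  span YZ: point load 146.5 at a = 0.9: Pab(L + b)/(6LEI) = 78.45/EI
  relative rotation θ_0 = (88.11 + 78.45)/EI = 166.6/EI
A unit hogging moment at Y produces rotation L₁/(3EI) + L₂/(3EI) = 2.467/EI.
Slope continuity at Y: θ_0 = M_Y·2.467/EI, so M_Y = 166.6/2.467 = 67.52 kN·m (hogging).
Span YZ, ΣM about Z: R_Y^{YZ}·3 = 307.6 + 67.52, so R_Y^{YZ} = 125.1 kN and R_Z = 146.5 − 125.1 = 21.44 kN.

R_Z = 21.44 kN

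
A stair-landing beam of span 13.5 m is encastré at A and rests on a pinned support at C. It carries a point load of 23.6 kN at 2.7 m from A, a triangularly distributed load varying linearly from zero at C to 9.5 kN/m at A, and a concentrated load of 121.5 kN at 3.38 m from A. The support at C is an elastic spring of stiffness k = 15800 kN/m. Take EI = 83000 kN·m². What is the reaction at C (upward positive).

Remove the prop at C; the released (primary) structure is a cantilever built in at A.
Downward deflection at the released point C due to the loads:
  point load 23.6 at a = 2.7: Pa²(3L − a)/(6EI) = 1084/EI
  triangular load, peak 9.5 at the fixed end: w₀L⁴/(30EI) = 10518/EI
  point load 121.5 at a = 3.38: Pa²(3L − a)/(6EI) = 8587/EI
  δ_0 = 20189/EI
Tip deflection under a unit load at C: L³/(3EI) = 820.1/EI.
With EI = 83000 kN·m²: δ_0 = 0.24325 m and δ_{CC} = 0.009881 m/kN.
Compatibility — the spring shortens by R_C/k under the reaction it provides: δ_0 − R_C·δ_{CC} = R_C/k. With 1/k = 0.000063 m/kN, R_C = δ_0 / (δ_{CC} + 1/k) = 0.24325 / (0.009881 + 0.000063) = 24.46 kN.

R_C = 24.46 kN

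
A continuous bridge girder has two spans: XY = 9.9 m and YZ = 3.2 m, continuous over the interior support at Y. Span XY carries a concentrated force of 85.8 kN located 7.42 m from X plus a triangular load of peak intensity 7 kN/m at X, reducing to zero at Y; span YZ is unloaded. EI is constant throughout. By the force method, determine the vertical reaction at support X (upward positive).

R_X = 30.89 kN

Insert a hinge at Y; M_Y is the redundant, and each span becomes simply supported.
End slopes at the hinge Y, treating each span as simply supported:
  span XY: point load 85.8 at a = 7.42: Pab(L + a)/(6LEI) = 460.4/EI
  span XY: triangular load, peak 7: 7w₀L³/(360EI) = 132.1/EI
  relative rotation θ_0 = (592.4 + 0)/EI = 592.4/EI
A unit hogging moment at Y produces rotation L₁/(3EI) + L₂/(3EI) = 4.367/EI.
Slope continuity at Y: θ_0 = M_Y·4.367/EI, so M_Y = 592.4/4.367 = 135.7 kN·m (hogging).
Span XY, ΣM about X with M_Y applied at Y: R_Y^{XY}·9.9 = 751 + 135.7, so R_Y^{XY} = 89.56 kN and R_X = 120.5 − 89.56 = 30.89 kN.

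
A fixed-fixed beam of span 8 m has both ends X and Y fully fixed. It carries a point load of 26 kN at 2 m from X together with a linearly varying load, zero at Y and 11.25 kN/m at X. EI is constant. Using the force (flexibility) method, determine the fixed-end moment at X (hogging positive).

Take the two fixed-end moments M_X, M_Y as redundants; the released structure is the simple span XY.
Simple-span end rotations at X and Y under the given loads:
  at X: point load 26 at a = 2: Pab(L + b)/(6LEI) = 91/EI
  at Y: point load 26 at a = 2: Pab(L + a)/(6LEI) = 65/EI
  at X: triangular load, peak 11.25: w₀L³/(45EI) = 128/EI
  at Y: triangular load, peak 11.25: 7w₀L³/(360EI) = 112/EI
  θ_X0 = 219/EI,  θ_Y0 = 177/EI
Flexibility coefficients: a unit moment at one end gives L/(3EI) there and L/(6EI) at the far end, so f₁₁ = f₂₂ = 2.667/EI and f₁₂ = f₂₁ = 1.333/EI.
Compatibility — zero rotation at each built-in end:
  2.667 M_X + 1.333 M_Y = 219
  1.333 M_X + 2.667 M_Y = 177
Solving the pair gives M_X = 65.25 kN·m and M_Y = 33.75 kN·m (hogging).

M_X = 65.25 kN·m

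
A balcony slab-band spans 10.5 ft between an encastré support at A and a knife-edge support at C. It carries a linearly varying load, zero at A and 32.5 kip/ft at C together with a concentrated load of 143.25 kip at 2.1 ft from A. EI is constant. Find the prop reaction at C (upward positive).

Remove the prop at C; the released (primary) structure is a cantilever built in at A.
Primary-structure tip deflection at C by superposition:
  triangular load, peak 32.5 at the free end: 11w₀L⁴/(120EI) = 36212/EI
  point load 143.25 at a = 2.1: Pa²(3L − a)/(6EI) = 3095/EI
  δ_0 = 39307/EI
Flexibility coefficient — unit upward force at C: δ_{CC} = L³/(3EI) = 385.9/EI.
Compatibility at C: δ_0 − R_C·δ_{CC} = 0, so R_C = 39307/385.9 = 101.9 kip.

R_C = 101.9 kip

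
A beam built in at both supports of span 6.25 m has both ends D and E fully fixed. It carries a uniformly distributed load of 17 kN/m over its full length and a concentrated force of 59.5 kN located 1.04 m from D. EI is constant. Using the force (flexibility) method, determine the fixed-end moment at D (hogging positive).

Release both end moments; the primary structure is a simply-supported span DE with redundants M_D and M_E.
On the primary (simply-supported) span, the end slopes from the loading are:
  at D: UDL 17: wL³/(24EI) = 172.9/EI
  at E: UDL 17: wL³/(24EI) = 172.9/EI
  at D: point load 59.5 at a = 1.04: Pab(L + b)/(6LEI) = 98.52/EI
  at E: point load 59.5 at a = 1.04: Pab(L + a)/(6LEI) = 62.67/EI
  θ_D0 = 271.5/EI,  θ_E0 = 235.6/EI
Flexibility coefficients: a unit moment at one end gives L/(3EI) there and L/(6EI) at the far end, so f₁₁ = f₂₂ = 2.083/EI and f₁₂ = f₂₁ = 1.042/EI.
Compatibility — zero rotation at each built-in end:
  2.083 M_D + 1.042 M_E = 271.5
  1.042 M_D + 2.083 M_E = 235.6
Solving the pair gives M_D = 98.34 kN·m and M_E = 63.92 kN·m (hogging).

M_D = 98.34 kN·m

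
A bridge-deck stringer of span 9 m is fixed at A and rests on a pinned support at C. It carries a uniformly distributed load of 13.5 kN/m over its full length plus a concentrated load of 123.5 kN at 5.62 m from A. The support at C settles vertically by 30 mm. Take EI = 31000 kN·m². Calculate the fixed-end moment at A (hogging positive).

Take the reaction at C as the redundant and release it; the primary structure is a cantilever fixed at A.
Primary-structure tip deflection at C by superposition:
  UDL 13.5: wL⁴/(8EI) = 11072/EI
  point load 123.5 at a = 5.62: Pa²(3L − a)/(6EI) = 13899/EI
  δ_0 = 24971/EI
Tip deflection under a unit load at C: L³/(3EI) = 243/EI.
With EI = 31000 kN·m²: δ_0 = 0.80552 m and δ_{CC} = 0.007839 m/kN.
Compatibility — the beam at C must follow the support down by 0.03 m: δ_0 − R_C·δ_{CC} = 0.03, so R_C = (0.80552 − 0.03)/0.007839 = 98.93 kN.
Moment equilibrium about A: M_A = Σ(load moments about A) − R_C·L = 1241 − 98.93×9 = 350.4 kN·m.

M_A = 350.4 kN·m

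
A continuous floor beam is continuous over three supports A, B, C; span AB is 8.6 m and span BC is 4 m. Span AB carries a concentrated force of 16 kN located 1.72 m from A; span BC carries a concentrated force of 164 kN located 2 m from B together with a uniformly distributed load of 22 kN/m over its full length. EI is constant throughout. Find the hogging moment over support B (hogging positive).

M_B = 62.03 kN·m

Release continuity at B by inserting a hinge; the redundant is the internal moment M_B. The primary structure is two simply-supported spans AB and BC.
Rotations at B on the released spans (each span's end-slope, ×1/EI):
  span AB: point load 16 at a = 1.72: Pab(L + a)/(6LEI) = 37.87/EI
  span BC: point load 164 at a = 2: Pab(L + b)/(6LEI) = 164/EI
  span BC: UDL 22: wL³/(24EI) = 58.67/EI
  relative rotation θ_0 = (37.87 + 222.7)/EI = 260.5/EI
A unit hogging moment at B produces rotation L₁/(3EI) + L₂/(3EI) = 4.2/EI.
Slope continuity at B: θ_0 = M_B·4.2/EI, so M_B = 260.5/4.2 = 62.03 kN·m (hogging).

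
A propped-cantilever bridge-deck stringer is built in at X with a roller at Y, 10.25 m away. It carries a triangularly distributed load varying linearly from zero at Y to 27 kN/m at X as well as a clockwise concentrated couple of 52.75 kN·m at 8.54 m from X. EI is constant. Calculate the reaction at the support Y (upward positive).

R_Y = 35.18 kN

Release the roller at Y. Primary structure: cantilever fixed at X.
Deflection at Y on the released cantilever, summing each load's contribution:
  triangular load, peak 27 at the fixed end: w₀L⁴/(30EI) = 9934/EI
  clockwise couple 52.75 at a = 8.54: M₀a(2L − a)/(2EI) = 2694/EI
  δ_0 = 12628/EI
Flexibility coefficient — unit upward force at Y: δ_{YY} = L³/(3EI) = 359/EI.
The prop prevents deflection at Y: R_Y = δ_0/δ_{YY} = 12628/359 = 35.18 kN.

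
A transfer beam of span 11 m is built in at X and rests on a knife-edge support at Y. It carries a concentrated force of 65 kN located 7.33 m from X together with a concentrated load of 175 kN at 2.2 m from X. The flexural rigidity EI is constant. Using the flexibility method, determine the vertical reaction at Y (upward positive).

R_Y = 43.48 kN

Remove the prop at Y; the released (primary) structure is a cantilever built in at X.
Deflection at Y on the released cantilever, summing each load's contribution:
  point load 65 at a = 7.33: Pa²(3L − a)/(6EI) = 14942/EI
  point load 175 at a = 2.2: Pa²(3L − a)/(6EI) = 4348/EI
  δ_0 = 19289/EI
Flexibility coefficient — unit upward force at Y: δ_{YY} = L³/(3EI) = 443.7/EI.
The prop prevents deflection at Y: R_Y = δ_0/δ_{YY} = 19289/443.7 = 43.48 kN.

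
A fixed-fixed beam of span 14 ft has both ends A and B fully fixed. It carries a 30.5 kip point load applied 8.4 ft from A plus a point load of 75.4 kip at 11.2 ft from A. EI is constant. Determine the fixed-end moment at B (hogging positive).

M_B = 196.6 kip·ft

Release both end moments; the primary structure is a simply-supported span AB with redundants M_A and M_B.
Simple-span end rotations at A and B under the given loads:
  at A: point load 30.5 at a = 8.4: Pab(L + b)/(6LEI) = 334.8/EI
  at B: point load 30.5 at a = 8.4: Pab(L + a)/(6LEI) = 382.6/EI
  at A: point load 75.4 at a = 11.2: Pab(L + b)/(6LEI) = 472.9/EI
  at B: point load 75.4 at a = 11.2: Pab(L + a)/(6LEI) = 709.4/EI
  θ_A0 = 807.7/EI,  θ_B0 = 1092/EI
Flexibility coefficients: a unit moment at one end gives L/(3EI) there and L/(6EI) at the far end, so f₁₁ = f₂₂ = 4.667/EI and f₁₂ = f₂₁ = 2.333/EI.
Compatibility — zero rotation at each built-in end:
  4.667 M_A + 2.333 M_B = 807.7
  2.333 M_A + 4.667 M_B = 1092
Solving the pair gives M_A = 74.77 kip·ft and M_B = 196.6 kip·ft (hogging).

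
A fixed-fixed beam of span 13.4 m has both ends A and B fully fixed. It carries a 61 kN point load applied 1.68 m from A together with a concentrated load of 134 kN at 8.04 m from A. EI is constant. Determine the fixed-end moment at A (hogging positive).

M_A = 250.8 kN·m

Take the two fixed-end moments M_A, M_B as redundants; the released structure is the simple span AB.
On the primary (simply-supported) span, the end slopes from the loading are:
  at A: point load 61 at a = 1.68: Pab(L + b)/(6LEI) = 375.3/EI
  at B: point load 61 at a = 1.68: Pab(L + a)/(6LEI) = 225.3/EI
  at A: point load 134 at a = 8.04: Pab(L + b)/(6LEI) = 1347/EI
  at B: point load 134 at a = 8.04: Pab(L + a)/(6LEI) = 1540/EI
  θ_A0 = 1723/EI,  θ_B0 = 1765/EI
Flexibility coefficients: a unit moment at one end gives L/(3EI) there and L/(6EI) at the far end, so f₁₁ = f₂₂ = 4.467/EI and f₁₂ = f₂₁ = 2.233/EI.
Compatibility — zero rotation at each built-in end:
  4.467 M_A + 2.233 M_B = 1723
  2.233 M_A + 4.467 M_B = 1765
Solving the pair gives M_A = 250.8 kN·m and M_B = 269.8 kN·m (hogging).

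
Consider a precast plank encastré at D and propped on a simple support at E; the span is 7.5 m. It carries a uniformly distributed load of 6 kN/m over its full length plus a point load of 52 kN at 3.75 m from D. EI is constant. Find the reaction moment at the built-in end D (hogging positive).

Release the roller at E. Primary structure: cantilever fixed at D.
Deflection at E on the released cantilever, summing each load's contribution:
  UDL 6: wL⁴/(8EI) = 2373/EI
  point load 52 at a = 3.75: Pa²(3L − a)/(6EI) = 2285/EI
  δ_0 = 4658/EI
Tip deflection under a unit load at E: L³/(3EI) = 140.6/EI.
Compatibility at E: δ_0 − R_E·δ_{EE} = 0, so R_E = 4658/140.6 = 33.12 kN.
Moment equilibrium about D: M_D = Σ(load moments about D) − R_E·L = 363.8 − 33.12×7.5 = 115.3 kN·m.

M_D = 115.3 kN·m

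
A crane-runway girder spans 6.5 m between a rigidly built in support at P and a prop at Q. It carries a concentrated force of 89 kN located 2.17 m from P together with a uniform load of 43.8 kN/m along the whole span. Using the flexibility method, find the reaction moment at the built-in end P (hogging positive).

M_P = 338.5 kN·m

Take the reaction at Q as the redundant and release it; the primary structure is a cantilever fixed at P.
Free-end deflection of the primary structure under the applied loading (downward +):
  point load 89 at a = 2.17: Pa²(3L − a)/(6EI) = 1210/EI
  UDL 43.8: wL⁴/(8EI) = 9773/EI
  δ_0 = 10984/EI
Tip deflection under a unit load at Q: L³/(3EI) = 91.54/EI.
The prop prevents deflection at Q: R_Q = δ_0/δ_{QQ} = 10984/91.54 = 120 kN.
Moment equilibrium about P: M_P = Σ(load moments about P) − R_Q·L = 1118 − 120×6.5 = 338.5 kN·m.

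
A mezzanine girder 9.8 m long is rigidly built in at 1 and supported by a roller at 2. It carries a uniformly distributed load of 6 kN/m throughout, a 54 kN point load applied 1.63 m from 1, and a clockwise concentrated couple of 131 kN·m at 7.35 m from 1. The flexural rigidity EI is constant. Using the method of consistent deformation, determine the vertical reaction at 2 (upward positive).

R_2 = 42.96 kN

Remove the prop at 2; the released (primary) structure is a cantilever built in at 1.
Deflection at 2 on the released cantilever, summing each load's contribution:
  UDL 6: wL⁴/(8EI) = 6918/EI
  point load 54 at a = 1.63: Pa²(3L − a)/(6EI) = 664/EI
  clockwise couple 131 at a = 7.35: M₀a(2L − a)/(2EI) = 5897/EI
  δ_0 = 13479/EI
Tip deflection under a unit load at 2: L³/(3EI) = 313.7/EI.
Compatibility at 2: δ_0 − R_2·δ_{22} = 0, so R_2 = 13479/313.7 = 42.96 kN.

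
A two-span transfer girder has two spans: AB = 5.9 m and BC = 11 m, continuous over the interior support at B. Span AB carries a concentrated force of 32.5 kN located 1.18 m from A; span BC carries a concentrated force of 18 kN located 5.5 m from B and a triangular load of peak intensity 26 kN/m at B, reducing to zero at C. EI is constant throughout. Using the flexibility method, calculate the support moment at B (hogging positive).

M_B = 167.1 kN·m

Take M_B as the redundant. Released structure: two simple spans AB and BC with a hinge at B.
Rotations at B on the released spans (each span's end-slope, ×1/EI):
  span AB: point load 32.5 at a = 1.18: Pab(L + a)/(6LEI) = 36.2/EI
  span BC: point load 18 at a = 5.5: Pab(L + b)/(6LEI) = 136.1/EI
  span BC: triangular load, peak 26: w₀L³/(45EI) = 769/EI
  relative rotation θ_0 = (36.2 + 905.1)/EI = 941.3/EI
A unit hogging moment at B produces rotation L₁/(3EI) + L₂/(3EI) = 5.633/EI.
Compatibility: M_B·(L₁+L₂)/(3EI) = θ_0, giving M_B = 167.1 kN·m (hogging).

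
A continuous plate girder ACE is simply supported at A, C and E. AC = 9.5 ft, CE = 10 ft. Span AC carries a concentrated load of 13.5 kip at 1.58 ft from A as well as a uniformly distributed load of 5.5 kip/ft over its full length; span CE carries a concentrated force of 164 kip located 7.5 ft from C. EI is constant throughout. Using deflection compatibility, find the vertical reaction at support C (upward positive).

Insert a hinge at C; M_C is the redundant, and each span becomes simply supported.
Discontinuity in slope at C on the released structure — sum the simple-span end rotations:
  span AC: point load 13.5 at a = 1.58: Pab(L + a)/(6LEI) = 32.84/EI
  span AC: UDL 5.5: wL³/(24EI) = 196.5/EI
  span CE: point load 164 at a = 7.5: Pab(L + b)/(6LEI) = 640.6/EI
  relative rotation θ_0 = (229.3 + 640.6)/EI = 869.9/EI
A unit hogging moment at C produces rotation L₁/(3EI) + L₂/(3EI) = 6.5/EI.
Compatibility: M_C·(L₁+L₂)/(3EI) = θ_0, giving M_C = 133.8 kip·ft (hogging).
Span AC, ΣM about A with M_C applied at C: R_C^{AC}·9.5 = 269.5 + 133.8, so R_C^{AC} = 42.46 kip and R_A = 65.75 − 42.46 = 23.29 kip.
Span CE, ΣM about E: R_C^{CE}·10 = 410 + 133.8, so R_C^{CE} = 54.38 kip and R_E = 164 − 54.38 = 109.6 kip.
R_C = 42.46 + 54.38 = 96.84 kip.

R_C = 96.84 kip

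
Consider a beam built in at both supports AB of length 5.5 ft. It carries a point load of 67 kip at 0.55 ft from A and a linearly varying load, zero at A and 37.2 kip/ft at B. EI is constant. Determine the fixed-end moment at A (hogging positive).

Release both end moments; the primary structure is a simply-supported span AB with redundants M_A and M_B.
End rotations of the released simple span under the applied load (×1/EI):
  at A: point load 67 at a = 0.55: Pab(L + b)/(6LEI) = 57.76/EI
  at B: point load 67 at a = 0.55: Pab(L + a)/(6LEI) = 33.44/EI
  at A: triangular load, peak 37.2: 7w₀L³/(360EI) = 120.3/EI
  at B: triangular load, peak 37.2: w₀L³/(45EI) = 137.5/EI
  θ_A0 = 178.1/EI,  θ_B0 = 171/EI
Flexibility coefficients: a unit moment at one end gives L/(3EI) there and L/(6EI) at the far end, so f₁₁ = f₂₂ = 1.833/EI and f₁₂ = f₂₁ = 0.9167/EI.
Compatibility — zero rotation at each built-in end:
  1.833 M_A + 0.9167 M_B = 178.1
  0.9167 M_A + 1.833 M_B = 171
Solving the pair gives M_A = 67.36 kip·ft and M_B = 59.58 kip·ft (hogging).

M_A = 67.36 kip·ft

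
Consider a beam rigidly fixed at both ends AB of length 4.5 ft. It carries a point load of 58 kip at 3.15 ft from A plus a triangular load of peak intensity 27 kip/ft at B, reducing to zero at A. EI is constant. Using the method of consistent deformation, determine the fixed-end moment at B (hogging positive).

M_B = 65.7 kip·ft

Take the two fixed-end moments M_A, M_B as redundants; the released structure is the simple span AB.
End rotations of the released simple span under the applied load (×1/EI):
  at A: point load 58 at a = 3.15: Pab(L + b)/(6LEI) = 53.44/EI
  at B: point load 58 at a = 3.15: Pab(L + a)/(6LEI) = 69.88/EI
  at A: triangular load, peak 27: 7w₀L³/(360EI) = 47.84/EI
  at B: triangular load, peak 27: w₀L³/(45EI) = 54.67/EI
  θ_A0 = 101.3/EI,  θ_B0 = 124.6/EI
Flexibility coefficients: a unit moment at one end gives L/(3EI) there and L/(6EI) at the far end, so f₁₁ = f₂₂ = 1.5/EI and f₁₂ = f₂₁ = 0.75/EI.
Compatibility — zero rotation at each built-in end:
  1.5 M_A + 0.75 M_B = 101.3
  0.75 M_A + 1.5 M_B = 124.6
Solving the pair gives M_A = 34.67 kip·ft and M_B = 65.7 kip·ft (hogging).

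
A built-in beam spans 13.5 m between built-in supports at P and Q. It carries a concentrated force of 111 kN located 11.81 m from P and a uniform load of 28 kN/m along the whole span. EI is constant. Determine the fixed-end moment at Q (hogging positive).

Take the two fixed-end moments M_P, M_Q as redundants; the released structure is the simple span PQ.
On the primary (simply-supported) span, the end slopes from the loading are:
  at P: point load 111 at a = 11.81: Pab(L + b)/(6LEI) = 415.5/EI
  at Q: point load 111 at a = 11.81: Pab(L + a)/(6LEI) = 692.3/EI
  at P: UDL 28: wL³/(24EI) = 2870/EI
  at Q: UDL 28: wL³/(24EI) = 2870/EI
  θ_P0 = 3286/EI,  θ_Q0 = 3563/EI
Flexibility coefficients: a unit moment at one end gives L/(3EI) there and L/(6EI) at the far end, so f₁₁ = f₂₂ = 4.5/EI and f₁₂ = f₂₁ = 2.25/EI.
Compatibility — zero rotation at each built-in end:
  4.5 M_P + 2.25 M_Q = 3286
  2.25 M_P + 4.5 M_Q = 3563
Solving the pair gives M_P = 445.8 kN·m and M_Q = 568.8 kN·m (hogging).

M_Q = 568.8 kN·m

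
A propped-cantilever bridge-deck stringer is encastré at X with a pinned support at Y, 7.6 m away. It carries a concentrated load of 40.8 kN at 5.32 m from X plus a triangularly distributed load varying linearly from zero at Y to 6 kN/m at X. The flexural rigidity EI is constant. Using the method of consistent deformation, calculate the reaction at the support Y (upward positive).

R_Y = 27.55 kN

Take the reaction at Y as the redundant and release it; the primary structure is a cantilever fixed at X.
Primary-structure tip deflection at Y by superposition:
  point load 40.8 at a = 5.32: Pa²(3L − a)/(6EI) = 3364/EI
  triangular load, peak 6 at the fixed end: w₀L⁴/(30EI) = 667.2/EI
  δ_0 = 4031/EI
Tip deflection under a unit load at Y: L³/(3EI) = 146.3/EI.
The prop prevents deflection at Y: R_Y = δ_0/δ_{YY} = 4031/146.3 = 27.55 kN.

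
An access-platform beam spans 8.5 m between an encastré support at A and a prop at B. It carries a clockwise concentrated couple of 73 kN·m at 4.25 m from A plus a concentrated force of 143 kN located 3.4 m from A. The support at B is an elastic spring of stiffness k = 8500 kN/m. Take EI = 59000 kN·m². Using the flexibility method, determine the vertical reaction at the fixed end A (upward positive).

Remove the prop at B; the released (primary) structure is a cantilever built in at A.
Primary-structure tip deflection at B by superposition:
  clockwise couple 73 at a = 4.25: M₀a(2L − a)/(2EI) = 1978/EI
  point load 143 at a = 3.4: Pa²(3L − a)/(6EI) = 6089/EI
  δ_0 = 8067/EI
Tip deflection under a unit load at B: L³/(3EI) = 204.7/EI.
With EI = 59000 kN·m²: δ_0 = 0.13672 m and δ_{BB} = 0.00347 m/kN.
Compatibility — the spring shortens by R_B/k under the reaction it provides: δ_0 − R_B·δ_{BB} = R_B/k. With 1/k = 0.000118 m/kN, R_B = δ_0 / (δ_{BB} + 1/k) = 0.13672 / (0.00347 + 0.000118) = 38.11 kN.
Vertical equilibrium: R_A = ΣP − R_B = 143 − 38.11 = 104.9 kN.

R_A = 104.9 kN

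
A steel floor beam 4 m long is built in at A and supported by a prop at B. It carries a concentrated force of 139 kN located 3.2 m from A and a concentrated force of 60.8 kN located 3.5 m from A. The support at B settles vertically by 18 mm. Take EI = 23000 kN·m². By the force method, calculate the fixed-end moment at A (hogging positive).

M_A = 146 kN·m

Choose R_B as the redundant. The primary structure is the cantilever fixed at A.
Primary-structure tip deflection at B by superposition:
  point load 139 at a = 3.2: Pa²(3L − a)/(6EI) = 2088/EI
  point load 60.8 at a = 3.5: Pa²(3L − a)/(6EI) = 1055/EI
  δ_0 = 3143/EI
Tip deflection under a unit load at B: L³/(3EI) = 21.33/EI.
With EI = 23000 kN·m²: δ_0 = 0.13664 m and δ_{BB} = 0.000928 m/kN.
Compatibility — the beam at B must follow the support down by 0.018 m: δ_0 − R_B·δ_{BB} = 0.018, so R_B = (0.13664 − 0.018)/0.000928 = 127.9 kN.
Moment equilibrium about A: M_A = Σ(load moments about A) − R_B·L = 657.6 − 127.9×4 = 146 kN·m.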